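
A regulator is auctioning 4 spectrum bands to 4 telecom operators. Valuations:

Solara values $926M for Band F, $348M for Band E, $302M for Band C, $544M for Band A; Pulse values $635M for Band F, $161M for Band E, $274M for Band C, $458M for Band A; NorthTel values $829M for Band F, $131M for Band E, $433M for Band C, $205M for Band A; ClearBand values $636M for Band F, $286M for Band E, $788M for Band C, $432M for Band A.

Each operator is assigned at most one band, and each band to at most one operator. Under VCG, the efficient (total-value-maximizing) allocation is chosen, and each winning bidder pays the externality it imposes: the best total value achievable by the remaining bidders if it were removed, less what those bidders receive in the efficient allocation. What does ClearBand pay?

ClearBand pays $182M.

Efficient allocation: Solara→Band E ($348M), Pulse→Band A ($458M), NorthTel→Band F ($829M), ClearBand→Band C ($788M); total welfare W = $2423M.
ClearBand receives Band C at value $788M, so the others get W − 788 = $1635M.
Without ClearBand: best allocation of the remaining 3 bidders over all 4 bands is Solara→Band F ($926M), Pulse→Band A ($458M), NorthTel→Band C ($433M), total $1817M.
VCG payment = (others' best without ClearBand) − (others' welfare with ClearBand) = 1817 − 1635 = $182M.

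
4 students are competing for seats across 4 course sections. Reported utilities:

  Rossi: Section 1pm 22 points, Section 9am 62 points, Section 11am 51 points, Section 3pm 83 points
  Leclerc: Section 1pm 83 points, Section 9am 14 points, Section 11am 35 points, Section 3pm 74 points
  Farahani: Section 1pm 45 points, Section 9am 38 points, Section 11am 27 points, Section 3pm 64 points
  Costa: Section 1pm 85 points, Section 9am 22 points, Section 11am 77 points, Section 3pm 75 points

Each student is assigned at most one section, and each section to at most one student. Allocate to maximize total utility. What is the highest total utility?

Treat this as an assignment problem: match each student to one section.
Optimal: Rossi→Section 9am (62 points), Leclerc→Section 1pm (83 points), Farahani→Section 3pm (64 points), Costa→Section 11am (77 points) — total 62+83+64+77 = 286 points.
Max-entry greedy (repeatedly take the single best remaining cell) gives 241 points, worse by 45.
Swapping Leclerc↔Rossi (Leclerc→Section 9am 14 points, Rossi→Section 1pm 22 points) loses 109.
Checked against all permutations: 286 points is optimal.

Max total: 286 points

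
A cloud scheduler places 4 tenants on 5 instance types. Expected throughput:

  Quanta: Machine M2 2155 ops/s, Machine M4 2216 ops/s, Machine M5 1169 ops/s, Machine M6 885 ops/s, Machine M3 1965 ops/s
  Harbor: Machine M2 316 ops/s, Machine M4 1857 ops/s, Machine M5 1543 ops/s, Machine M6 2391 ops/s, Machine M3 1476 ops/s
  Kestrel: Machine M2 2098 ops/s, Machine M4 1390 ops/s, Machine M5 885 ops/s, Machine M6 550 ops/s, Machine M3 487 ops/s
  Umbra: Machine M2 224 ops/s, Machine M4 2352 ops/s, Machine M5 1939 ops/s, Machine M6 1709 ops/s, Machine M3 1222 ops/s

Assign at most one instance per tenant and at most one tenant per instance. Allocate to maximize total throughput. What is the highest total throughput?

Optimal: Quanta→Machine M3 (1965 ops/s), Harbor→Machine M6 (2391 ops/s), Kestrel→Machine M2 (2098 ops/s), Umbra→Machine M4 (2352 ops/s) — total 1965+2391+2098+2352 = 8806 ops/s.
Column-greedy (each instance in turn goes to its best remaining tenant) gives 6600 ops/s, worse by 2206.
Next-best assignment: Quanta→Machine M4, Harbor→Machine M6, Kestrel→Machine M2, Umbra→Machine M5 = 8644 ops/s.

Maximum total: 8806 ops/s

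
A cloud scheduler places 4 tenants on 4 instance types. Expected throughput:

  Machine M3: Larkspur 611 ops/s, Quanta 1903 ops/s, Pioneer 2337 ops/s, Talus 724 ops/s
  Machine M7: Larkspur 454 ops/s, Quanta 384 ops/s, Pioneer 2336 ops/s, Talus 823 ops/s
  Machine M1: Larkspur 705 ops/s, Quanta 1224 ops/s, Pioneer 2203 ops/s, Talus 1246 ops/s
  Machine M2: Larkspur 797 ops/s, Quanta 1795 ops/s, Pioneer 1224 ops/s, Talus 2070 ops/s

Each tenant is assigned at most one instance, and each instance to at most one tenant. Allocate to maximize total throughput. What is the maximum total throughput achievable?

Optimal: Larkspur→Machine M1 (705 ops/s), Quanta→Machine M3 (1903 ops/s), Pioneer→Machine M7 (2336 ops/s), Talus→Machine M2 (2070 ops/s) — total 705+1903+2336+2070 = 7014 ops/s.
Column-greedy (each instance in turn goes to its best remaining tenant) gives 5181 ops/s, worse by 1833.
Next-best assignment: Larkspur→Machine M7, Quanta→Machine M3, Pioneer→Machine M1, Talus→Machine M2 = 6630 ops/s.

Maximum total: 7014 ops/s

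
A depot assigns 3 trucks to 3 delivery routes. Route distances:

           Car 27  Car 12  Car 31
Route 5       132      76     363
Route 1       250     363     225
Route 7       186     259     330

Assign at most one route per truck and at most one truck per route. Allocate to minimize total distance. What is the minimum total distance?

Minimum total: 487 km

This is a one-to-one assignment (minimum-cost bipartite matching).
Optimal: Car 27→Route 7 (186 km), Car 12→Route 5 (76 km), Car 31→Route 1 (225 km) — total 186+76+225 = 487 km.
Row-greedy (each truck in turn takes its cheapest remaining route) gives 616 km, worse by 129.
Swapping Car 27↔Car 31 (Car 27→Route 1 250 km, Car 31→Route 7 330 km) adds 169.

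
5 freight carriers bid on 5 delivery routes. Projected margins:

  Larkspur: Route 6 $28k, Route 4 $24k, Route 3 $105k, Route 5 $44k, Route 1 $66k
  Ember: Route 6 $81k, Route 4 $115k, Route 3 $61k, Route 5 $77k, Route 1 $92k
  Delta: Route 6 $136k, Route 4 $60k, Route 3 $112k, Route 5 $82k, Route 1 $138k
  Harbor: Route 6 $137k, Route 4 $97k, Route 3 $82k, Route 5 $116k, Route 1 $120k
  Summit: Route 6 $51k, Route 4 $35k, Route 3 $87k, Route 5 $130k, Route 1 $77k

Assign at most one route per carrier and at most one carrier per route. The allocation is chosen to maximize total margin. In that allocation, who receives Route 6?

Harbor receives Route 6.

This is the linear assignment problem.
Optimal: Larkspur→Route 3 ($105k), Ember→Route 4 ($115k), Delta→Route 1 ($138k), Harbor→Route 6 ($137k), Summit→Route 5 ($130k) — total 105+115+138+137+130 = $625k.
Column-greedy (each route in turn goes to its best remaining carrier) gives $560k, worse by 65.
Next-best assignment: Larkspur→Route 3, Ember→Route 4, Delta→Route 6, Harbor→Route 1, Summit→Route 5 = $606k.
Swapping Summit↔Harbor (Summit→Route 6 $51k, Harbor→Route 5 $116k) loses 100.
Every other assignment is strictly worse.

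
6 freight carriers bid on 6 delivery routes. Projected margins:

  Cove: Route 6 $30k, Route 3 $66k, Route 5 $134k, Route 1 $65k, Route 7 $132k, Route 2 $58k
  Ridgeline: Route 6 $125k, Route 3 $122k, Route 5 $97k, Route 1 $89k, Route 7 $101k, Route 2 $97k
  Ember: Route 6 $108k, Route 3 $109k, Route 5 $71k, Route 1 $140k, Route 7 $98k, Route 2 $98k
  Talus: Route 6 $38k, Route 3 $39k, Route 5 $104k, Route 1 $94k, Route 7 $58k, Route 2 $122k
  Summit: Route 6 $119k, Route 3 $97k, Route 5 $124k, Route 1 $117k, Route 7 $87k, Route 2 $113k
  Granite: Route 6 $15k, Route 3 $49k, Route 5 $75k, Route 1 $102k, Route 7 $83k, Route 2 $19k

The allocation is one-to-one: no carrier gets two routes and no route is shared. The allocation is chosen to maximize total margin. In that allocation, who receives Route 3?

Optimal: Cove→Route 5 ($134k), Ridgeline→Route 3 ($122k), Ember→Route 1 ($140k), Talus→Route 2 ($122k), Summit→Route 6 ($119k), Granite→Route 7 ($83k) — total 134+122+140+122+119+83 = $720k.
Checked against all permutations: $720k is optimal.
Ridgeline's own top route is Route 6 ($125k), but forcing Ridgeline→Route 6 and reassigning the rest optimally gives only $714k — worse by 6.

Ridgeline receives Route 3.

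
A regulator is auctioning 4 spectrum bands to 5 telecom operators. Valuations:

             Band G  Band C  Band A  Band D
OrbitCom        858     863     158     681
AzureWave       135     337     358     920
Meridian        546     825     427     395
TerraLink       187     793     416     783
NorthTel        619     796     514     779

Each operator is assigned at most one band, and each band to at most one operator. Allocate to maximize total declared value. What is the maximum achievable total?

Maximum total: $3117M

Optimal: OrbitCom→Band G ($858M), Meridian→Band C ($825M), NorthTel→Band A ($514M), AzureWave→Band D ($920M) — total 858+825+514+920 = $3117M.
Row-greedy (each operator in turn takes its best remaining band) gives $2745M, worse by 372.
Next-best assignment: OrbitCom→Band G, TerraLink→Band C, NorthTel→Band A, AzureWave→Band D = $3085M.
Swapping OrbitCom↔NorthTel (OrbitCom→Band A $158M, NorthTel→Band G $619M) loses 595.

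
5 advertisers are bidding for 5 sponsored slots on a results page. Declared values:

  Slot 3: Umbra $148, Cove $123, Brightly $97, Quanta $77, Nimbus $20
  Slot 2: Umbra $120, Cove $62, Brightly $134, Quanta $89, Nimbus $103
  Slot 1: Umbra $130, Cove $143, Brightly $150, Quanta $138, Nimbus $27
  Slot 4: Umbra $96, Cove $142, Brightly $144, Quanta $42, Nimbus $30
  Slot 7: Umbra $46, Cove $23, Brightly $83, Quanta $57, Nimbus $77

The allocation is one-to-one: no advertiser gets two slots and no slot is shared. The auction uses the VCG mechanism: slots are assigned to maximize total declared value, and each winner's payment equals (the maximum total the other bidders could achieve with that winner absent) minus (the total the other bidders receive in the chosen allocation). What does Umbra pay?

Umbra pays $17.

Efficient allocation: Umbra→Slot 3 ($148), Cove→Slot 4 ($142), Brightly→Slot 2 ($134), Quanta→Slot 1 ($138), Nimbus→Slot 7 ($77); total welfare W = $639.
Umbra receives Slot 3 at value $148, so the others get W − 148 = $491.
Without Umbra: best allocation of the remaining 4 bidders over all 5 slots is Cove→Slot 3 ($123), Brightly→Slot 4 ($144), Quanta→Slot 1 ($138), Nimbus→Slot 2 ($103), total $508.
VCG payment = (others' best without Umbra) − (others' welfare with Umbra) = 508 − 491 = $17.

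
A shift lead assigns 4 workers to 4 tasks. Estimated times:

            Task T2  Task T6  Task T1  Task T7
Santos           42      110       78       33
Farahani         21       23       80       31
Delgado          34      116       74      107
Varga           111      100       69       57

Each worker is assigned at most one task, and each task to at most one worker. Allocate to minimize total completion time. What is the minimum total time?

Minimum total: 159 min

Optimal: Santos→Task T7 (33 min), Farahani→Task T6 (23 min), Delgado→Task T2 (34 min), Varga→Task T1 (69 min) — total 33+23+34+69 = 159 min.
Row-greedy (each worker in turn takes its cheapest remaining task) gives 228 min, worse by 69.
Next-best assignment: Santos→Task T1, Farahani→Task T6, Delgado→Task T2, Varga→Task T7 = 192 min.
Swapping Varga↔Farahani (Varga→Task T6 100 min, Farahani→Task T1 80 min) adds 88.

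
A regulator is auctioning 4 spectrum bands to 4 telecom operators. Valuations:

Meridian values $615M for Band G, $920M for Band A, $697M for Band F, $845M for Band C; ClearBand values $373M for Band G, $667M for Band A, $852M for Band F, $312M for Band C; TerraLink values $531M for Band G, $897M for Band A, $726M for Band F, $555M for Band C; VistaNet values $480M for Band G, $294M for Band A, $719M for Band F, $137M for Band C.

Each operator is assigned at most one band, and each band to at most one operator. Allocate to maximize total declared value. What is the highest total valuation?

Max total: $3074M

Optimal: Meridian→Band C ($845M), ClearBand→Band F ($852M), TerraLink→Band A ($897M), VistaNet→Band G ($480M) — total 845+852+897+480 = $3074M.
Column-greedy (each band in turn goes to its best remaining operator) gives $2501M, worse by 573.
Next-best assignment: Meridian→Band C, ClearBand→Band G, TerraLink→Band A, VistaNet→Band F = $2834M.
Checked against all permutations: $3074M is optimal.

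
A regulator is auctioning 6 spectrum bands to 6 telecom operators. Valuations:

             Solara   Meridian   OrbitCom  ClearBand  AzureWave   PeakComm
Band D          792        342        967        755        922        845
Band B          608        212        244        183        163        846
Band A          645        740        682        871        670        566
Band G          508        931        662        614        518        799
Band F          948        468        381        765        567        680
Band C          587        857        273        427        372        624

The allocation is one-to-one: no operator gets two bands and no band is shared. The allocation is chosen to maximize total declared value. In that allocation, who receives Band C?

This is the linear assignment problem.
Optimal: Solara→Band F ($948M), Meridian→Band C ($857M), OrbitCom→Band G ($662M), ClearBand→Band A ($871M), AzureWave→Band D ($922M), PeakComm→Band B ($846M) — total 948+857+662+871+922+846 = $5106M.
Row-greedy (each operator in turn takes its best remaining band) gives $4935M, worse by 171.
Next-best assignment: Solara→Band F, Meridian→Band C, OrbitCom→Band D, ClearBand→Band A, AzureWave→Band G, PeakComm→Band B = $5007M.
Swapping PeakComm↔AzureWave (PeakComm→Band D $845M, AzureWave→Band B $163M) loses 760.
Checked against all permutations: $5106M is optimal.
Meridian's own top band is Band G ($931M), but forcing Meridian→Band G and reassigning the rest optimally gives only $4935M — worse by 171.

Meridian receives Band C.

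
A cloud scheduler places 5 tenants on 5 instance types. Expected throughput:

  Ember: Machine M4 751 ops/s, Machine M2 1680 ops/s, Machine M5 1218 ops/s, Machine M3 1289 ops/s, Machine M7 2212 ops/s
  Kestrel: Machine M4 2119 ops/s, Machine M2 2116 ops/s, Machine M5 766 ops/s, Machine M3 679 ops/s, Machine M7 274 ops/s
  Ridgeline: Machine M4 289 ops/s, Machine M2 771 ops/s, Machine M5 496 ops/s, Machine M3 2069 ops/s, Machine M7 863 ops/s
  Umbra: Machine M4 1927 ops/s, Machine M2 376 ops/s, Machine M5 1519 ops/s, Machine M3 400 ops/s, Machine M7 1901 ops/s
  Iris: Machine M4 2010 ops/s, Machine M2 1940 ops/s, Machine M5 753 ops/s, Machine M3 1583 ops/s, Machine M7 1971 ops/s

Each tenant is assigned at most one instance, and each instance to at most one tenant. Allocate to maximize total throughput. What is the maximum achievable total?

Max total: 9926 ops/s

Optimal: Ember→Machine M7 (2212 ops/s), Kestrel→Machine M2 (2116 ops/s), Ridgeline→Machine M3 (2069 ops/s), Umbra→Machine M5 (1519 ops/s), Iris→Machine M4 (2010 ops/s) — total 2212+2116+2069+1519+2010 = 9926 ops/s.
Every other assignment is strictly worse.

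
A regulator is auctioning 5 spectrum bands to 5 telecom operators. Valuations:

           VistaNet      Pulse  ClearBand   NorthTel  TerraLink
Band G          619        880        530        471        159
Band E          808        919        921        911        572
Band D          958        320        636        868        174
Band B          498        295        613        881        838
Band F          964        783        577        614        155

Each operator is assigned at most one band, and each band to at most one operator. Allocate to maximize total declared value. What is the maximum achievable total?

This is the linear assignment problem.
Optimal: VistaNet→Band F ($964M), Pulse→Band G ($880M), ClearBand→Band E ($921M), NorthTel→Band D ($868M), TerraLink→Band B ($838M) — total 964+880+921+868+838 = $4471M.
Column-greedy (each band in turn goes to its best remaining operator) gives $3795M, worse by 676.

Maximum total: $4471M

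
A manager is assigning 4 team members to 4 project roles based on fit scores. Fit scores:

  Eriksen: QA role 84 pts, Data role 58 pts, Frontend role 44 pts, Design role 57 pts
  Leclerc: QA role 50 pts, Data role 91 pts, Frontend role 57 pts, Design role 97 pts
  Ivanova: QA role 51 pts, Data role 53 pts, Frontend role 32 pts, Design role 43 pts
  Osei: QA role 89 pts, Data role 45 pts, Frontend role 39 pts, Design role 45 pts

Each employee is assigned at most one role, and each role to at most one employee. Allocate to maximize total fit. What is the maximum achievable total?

Max total: 283 pts

Optimal: Eriksen→Frontend role (44 pts), Leclerc→Design role (97 pts), Ivanova→Data role (53 pts), Osei→QA role (89 pts) — total 44+97+53+89 = 283 pts.
Column-greedy (each role in turn goes to its best remaining employee) gives 267 pts, worse by 16.
Swapping Osei↔Leclerc (Osei→Design role 45 pts, Leclerc→QA role 50 pts) loses 91.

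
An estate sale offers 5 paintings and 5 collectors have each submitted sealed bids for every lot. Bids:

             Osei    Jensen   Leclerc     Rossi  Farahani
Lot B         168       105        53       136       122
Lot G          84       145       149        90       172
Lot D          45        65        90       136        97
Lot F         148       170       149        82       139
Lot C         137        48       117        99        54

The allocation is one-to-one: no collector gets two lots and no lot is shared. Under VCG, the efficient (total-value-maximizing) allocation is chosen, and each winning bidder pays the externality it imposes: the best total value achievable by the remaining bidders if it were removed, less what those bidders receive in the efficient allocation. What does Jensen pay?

Jensen pays $32.

Efficient allocation: Osei→Lot B ($168), Jensen→Lot F ($170), Leclerc→Lot C ($117), Rossi→Lot D ($136), Farahani→Lot G ($172); total welfare W = $763.
Jensen receives Lot F at value $170, so the others get W − 170 = $593.
Without Jensen: best allocation of the remaining 4 bidders over all 5 lots is Osei→Lot B ($168), Leclerc→Lot F ($149), Rossi→Lot D ($136), Farahani→Lot G ($172), total $625.
VCG payment = (others' best without Jensen) − (others' welfare with Jensen) = 625 − 593 = $32.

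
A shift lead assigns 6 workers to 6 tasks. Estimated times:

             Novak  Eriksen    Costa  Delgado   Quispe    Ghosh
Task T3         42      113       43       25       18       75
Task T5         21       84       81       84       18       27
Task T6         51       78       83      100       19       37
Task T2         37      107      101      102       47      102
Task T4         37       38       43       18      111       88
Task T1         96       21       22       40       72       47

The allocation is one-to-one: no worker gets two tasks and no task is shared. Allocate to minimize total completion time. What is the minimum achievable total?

Treat this as an assignment problem: match each worker to one task.
Optimal: Novak→Task T2 (37 min), Eriksen→Task T1 (21 min), Costa→Task T3 (43 min), Delgado→Task T4 (18 min), Quispe→Task T6 (19 min), Ghosh→Task T5 (27 min) — total 37+21+43+18+19+27 = 165 min.
Swapping Novak↔Delgado (Novak→Task T4 37 min, Delgado→Task T2 102 min) adds 84.

Minimum total: 165 min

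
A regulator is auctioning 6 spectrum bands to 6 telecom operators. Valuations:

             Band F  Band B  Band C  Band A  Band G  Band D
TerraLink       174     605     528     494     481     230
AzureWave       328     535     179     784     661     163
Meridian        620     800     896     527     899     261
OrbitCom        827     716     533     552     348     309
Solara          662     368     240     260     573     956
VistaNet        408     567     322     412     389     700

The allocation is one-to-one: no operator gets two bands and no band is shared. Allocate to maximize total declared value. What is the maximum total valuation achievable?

Optimal: TerraLink→Band C ($528M), AzureWave→Band A ($784M), Meridian→Band G ($899M), OrbitCom→Band F ($827M), Solara→Band D ($956M), VistaNet→Band B ($567M) — total 528+784+899+827+956+567 = $4561M.
Max-entry greedy (repeatedly take the single best remaining cell) gives $4393M, worse by 168.
Next-best assignment: TerraLink→Band G, AzureWave→Band A, Meridian→Band C, OrbitCom→Band F, Solara→Band D, VistaNet→Band B = $4511M.
Swapping OrbitCom↔Solara (OrbitCom→Band D $309M, Solara→Band F $662M) loses 812.

Maximum total: $4561M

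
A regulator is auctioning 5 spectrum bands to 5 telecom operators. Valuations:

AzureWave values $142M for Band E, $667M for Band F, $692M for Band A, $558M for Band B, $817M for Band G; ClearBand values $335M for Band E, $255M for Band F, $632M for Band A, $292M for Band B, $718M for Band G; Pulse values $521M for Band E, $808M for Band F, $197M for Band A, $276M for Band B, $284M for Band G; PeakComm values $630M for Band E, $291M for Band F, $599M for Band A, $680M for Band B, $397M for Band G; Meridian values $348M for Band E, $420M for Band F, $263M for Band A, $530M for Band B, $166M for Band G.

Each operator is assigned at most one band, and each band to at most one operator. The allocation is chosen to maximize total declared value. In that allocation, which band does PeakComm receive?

Treat this as an assignment problem: match each operator to one band.
Optimal: AzureWave→Band G ($817M), ClearBand→Band A ($632M), Pulse→Band F ($808M), PeakComm→Band E ($630M), Meridian→Band B ($530M) — total 817+632+808+630+530 = $3417M.
Row-greedy (each operator in turn takes its best remaining band) gives $3285M, worse by 132.
Next-best assignment: AzureWave→Band A, ClearBand→Band G, Pulse→Band F, PeakComm→Band E, Meridian→Band B = $3378M.
Swapping Pulse↔PeakComm (Pulse→Band E $521M, PeakComm→Band F $291M) loses 626.
PeakComm's own top band is Band B ($680M), but forcing PeakComm→Band B and reassigning the rest optimally gives only $3285M — worse by 132.

PeakComm receives Band E.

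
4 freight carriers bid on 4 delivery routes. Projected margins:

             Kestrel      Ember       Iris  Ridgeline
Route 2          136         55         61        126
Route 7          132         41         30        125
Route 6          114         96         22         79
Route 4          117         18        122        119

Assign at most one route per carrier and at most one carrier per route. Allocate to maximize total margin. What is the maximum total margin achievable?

This is the linear assignment problem.
Optimal: Kestrel→Route 2 ($136k), Ember→Route 6 ($96k), Iris→Route 4 ($122k), Ridgeline→Route 7 ($125k) — total 136+96+122+125 = $479k.

Max total: $479k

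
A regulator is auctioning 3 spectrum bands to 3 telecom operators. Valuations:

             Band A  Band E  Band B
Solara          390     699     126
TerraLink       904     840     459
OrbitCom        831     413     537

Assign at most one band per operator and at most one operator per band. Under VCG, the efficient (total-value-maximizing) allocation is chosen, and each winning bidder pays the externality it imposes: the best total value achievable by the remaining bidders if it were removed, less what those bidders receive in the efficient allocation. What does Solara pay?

Solara pays $230M.

Efficient allocation: Solara→Band E ($699M), TerraLink→Band A ($904M), OrbitCom→Band B ($537M); total welfare W = $2140M.
Solara receives Band E at value $699M, so the others get W − 699 = $1441M.
Without Solara: best allocation of the remaining 2 bidders over all 3 bands is TerraLink→Band E ($840M), OrbitCom→Band A ($831M), total $1671M.
VCG payment = (others' best without Solara) − (others' welfare with Solara) = 1671 − 1441 = $230M.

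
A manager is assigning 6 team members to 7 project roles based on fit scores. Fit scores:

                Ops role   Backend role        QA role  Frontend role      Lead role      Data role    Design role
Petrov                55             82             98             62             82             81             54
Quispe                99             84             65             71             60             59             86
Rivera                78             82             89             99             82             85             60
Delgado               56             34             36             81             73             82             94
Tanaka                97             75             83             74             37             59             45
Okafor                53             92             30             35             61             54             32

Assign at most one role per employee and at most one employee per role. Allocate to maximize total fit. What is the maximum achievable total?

Max total: 554 pts

Optimal: Petrov→QA role (98 pts), Quispe→Design role (86 pts), Rivera→Frontend role (99 pts), Delgado→Data role (82 pts), Tanaka→Ops role (97 pts), Okafor→Backend role (92 pts) — total 98+86+99+82+97+92 = 554 pts.
Swapping Petrov↔Delgado (Petrov→Data role 81 pts, Delgado→QA role 36 pts) loses 63.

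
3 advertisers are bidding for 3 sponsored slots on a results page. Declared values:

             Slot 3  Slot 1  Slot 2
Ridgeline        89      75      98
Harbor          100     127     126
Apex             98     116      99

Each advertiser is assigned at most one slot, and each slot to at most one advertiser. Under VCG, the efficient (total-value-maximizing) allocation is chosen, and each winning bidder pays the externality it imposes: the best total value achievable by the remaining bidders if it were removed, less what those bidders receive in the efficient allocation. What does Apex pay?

Efficient allocation: Ridgeline→Slot 3 ($89), Harbor→Slot 2 ($126), Apex→Slot 1 ($116); total welfare W = $331.
Apex receives Slot 1 at value $116, so the others get W − 116 = $215.
Without Apex: best allocation of the remaining 2 bidders over all 3 slots is Ridgeline→Slot 2 ($98), Harbor→Slot 1 ($127), total $225.
VCG payment = (others' best without Apex) − (others' welfare with Apex) = 225 − 215 = $10.

Apex pays $10.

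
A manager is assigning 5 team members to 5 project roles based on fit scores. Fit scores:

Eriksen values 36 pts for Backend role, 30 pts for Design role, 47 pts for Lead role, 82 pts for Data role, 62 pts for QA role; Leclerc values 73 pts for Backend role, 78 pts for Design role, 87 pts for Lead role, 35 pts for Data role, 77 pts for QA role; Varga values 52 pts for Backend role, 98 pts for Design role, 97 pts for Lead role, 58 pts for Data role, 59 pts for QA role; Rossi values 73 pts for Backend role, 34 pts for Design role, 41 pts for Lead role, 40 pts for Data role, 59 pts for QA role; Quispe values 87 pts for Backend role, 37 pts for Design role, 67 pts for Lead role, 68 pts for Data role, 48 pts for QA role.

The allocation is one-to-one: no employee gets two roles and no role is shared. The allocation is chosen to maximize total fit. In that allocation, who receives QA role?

Optimal: Eriksen→Data role (82 pts), Leclerc→Lead role (87 pts), Varga→Design role (98 pts), Rossi→QA role (59 pts), Quispe→Backend role (87 pts) — total 82+87+98+59+87 = 413 pts.
Rossi's own top role is Backend role (73 pts), but forcing Rossi→Backend role and reassigning the rest optimally gives only 397 pts — worse by 16.

Rossi receives QA role.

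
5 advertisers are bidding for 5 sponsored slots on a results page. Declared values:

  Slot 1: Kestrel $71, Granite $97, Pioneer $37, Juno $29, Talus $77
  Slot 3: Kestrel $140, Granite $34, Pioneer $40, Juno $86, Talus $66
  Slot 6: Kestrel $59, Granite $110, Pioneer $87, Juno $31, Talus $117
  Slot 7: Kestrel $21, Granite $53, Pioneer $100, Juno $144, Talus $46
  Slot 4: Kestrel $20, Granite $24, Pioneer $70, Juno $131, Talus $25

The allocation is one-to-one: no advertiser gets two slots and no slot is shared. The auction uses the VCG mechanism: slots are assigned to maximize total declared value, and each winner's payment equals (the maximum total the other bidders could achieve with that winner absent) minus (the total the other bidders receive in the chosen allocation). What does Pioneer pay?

Efficient allocation: Kestrel→Slot 3 ($140), Granite→Slot 1 ($97), Pioneer→Slot 7 ($100), Juno→Slot 4 ($131), Talus→Slot 6 ($117); total welfare W = $585.
Pioneer receives Slot 7 at value $100, so the others get W − 100 = $485.
Without Pioneer: best allocation of the remaining 4 bidders over all 5 slots is Kestrel→Slot 3 ($140), Granite→Slot 1 ($97), Juno→Slot 7 ($144), Talus→Slot 6 ($117), total $498.
VCG payment = (others' best without Pioneer) − (others' welfare with Pioneer) = 498 − 485 = $13.

Pioneer pays $13.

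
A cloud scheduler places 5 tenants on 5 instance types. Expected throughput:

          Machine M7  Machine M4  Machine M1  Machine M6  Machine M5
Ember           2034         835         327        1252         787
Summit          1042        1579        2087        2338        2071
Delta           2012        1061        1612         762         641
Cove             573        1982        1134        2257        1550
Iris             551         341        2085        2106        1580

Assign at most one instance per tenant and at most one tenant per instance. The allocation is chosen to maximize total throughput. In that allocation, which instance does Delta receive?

Delta receives Machine M1.

Treat this as an assignment problem: match each tenant to one instance.
Optimal: Ember→Machine M7 (2034 ops/s), Summit→Machine M5 (2071 ops/s), Delta→Machine M1 (1612 ops/s), Cove→Machine M4 (1982 ops/s), Iris→Machine M6 (2106 ops/s) — total 2034+2071+1612+1982+2106 = 9805 ops/s.
Max-entry greedy (repeatedly take the single best remaining cell) gives 9080 ops/s, worse by 725.
Next-best assignment: Ember→Machine M7, Summit→Machine M6, Delta→Machine M1, Cove→Machine M4, Iris→Machine M5 = 9546 ops/s.
Swapping Delta↔Ember (Delta→Machine M7 2012 ops/s, Ember→Machine M1 327 ops/s) loses 1307.
Delta's own top instance is Machine M7 (2012 ops/s), but forcing Delta→Machine M7 and reassigning the rest optimally gives only 9402 ops/s — worse by 403.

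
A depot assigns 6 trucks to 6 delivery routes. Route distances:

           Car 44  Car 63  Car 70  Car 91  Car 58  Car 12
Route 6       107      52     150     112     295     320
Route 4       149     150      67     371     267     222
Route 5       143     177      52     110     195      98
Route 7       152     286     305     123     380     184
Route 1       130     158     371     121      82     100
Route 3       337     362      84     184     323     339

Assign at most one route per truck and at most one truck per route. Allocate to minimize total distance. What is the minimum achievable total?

Optimal: Car 44→Route 4 (149 km), Car 63→Route 6 (52 km), Car 70→Route 3 (84 km), Car 91→Route 7 (123 km), Car 58→Route 1 (82 km), Car 12→Route 5 (98 km) — total 149+52+84+123+82+98 = 588 km.
Column-greedy (each route in turn goes to its cheapest remaining truck) gives 759 km, worse by 171.
Swapping Car 91↔Car 12 (Car 91→Route 5 110 km, Car 12→Route 7 184 km) adds 73.

Min total: 588 km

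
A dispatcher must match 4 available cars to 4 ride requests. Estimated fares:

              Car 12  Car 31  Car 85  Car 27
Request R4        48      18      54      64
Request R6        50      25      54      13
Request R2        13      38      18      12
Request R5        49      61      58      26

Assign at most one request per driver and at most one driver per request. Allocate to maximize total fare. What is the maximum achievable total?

Max total: $210

Treat this as an assignment problem: match each driver to one request.
Optimal: Car 12→Request R6 ($50), Car 31→Request R2 ($38), Car 85→Request R5 ($58), Car 27→Request R4 ($64) — total 50+38+58+64 = $210.
Max-entry greedy (repeatedly take the single best remaining cell) gives $192, worse by 18.
Every other assignment is strictly worse.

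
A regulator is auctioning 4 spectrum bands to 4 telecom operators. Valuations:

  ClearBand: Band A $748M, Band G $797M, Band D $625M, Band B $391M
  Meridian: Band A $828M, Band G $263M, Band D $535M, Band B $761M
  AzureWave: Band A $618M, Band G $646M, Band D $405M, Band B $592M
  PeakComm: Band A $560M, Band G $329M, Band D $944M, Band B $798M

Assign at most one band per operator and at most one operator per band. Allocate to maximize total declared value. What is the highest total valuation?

Maximum total: $3161M

Optimal: ClearBand→Band G ($797M), Meridian→Band A ($828M), AzureWave→Band B ($592M), PeakComm→Band D ($944M) — total 797+828+592+944 = $3161M.
Next-best assignment: ClearBand→Band G, Meridian→Band B, AzureWave→Band A, PeakComm→Band D = $3120M.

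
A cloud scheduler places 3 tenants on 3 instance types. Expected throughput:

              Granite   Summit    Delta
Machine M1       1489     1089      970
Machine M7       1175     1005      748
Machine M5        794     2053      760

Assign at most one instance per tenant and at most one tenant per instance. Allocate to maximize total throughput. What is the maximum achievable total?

Max total: 4290 ops/s

Optimal: Granite→Machine M1 (1489 ops/s), Summit→Machine M5 (2053 ops/s), Delta→Machine M7 (748 ops/s) — total 1489+2053+748 = 4290 ops/s.
Column-greedy (each instance in turn goes to its best remaining tenant) gives 3254 ops/s, worse by 1036.
Swapping Delta↔Summit (Delta→Machine M5 760 ops/s, Summit→Machine M7 1005 ops/s) loses 1036.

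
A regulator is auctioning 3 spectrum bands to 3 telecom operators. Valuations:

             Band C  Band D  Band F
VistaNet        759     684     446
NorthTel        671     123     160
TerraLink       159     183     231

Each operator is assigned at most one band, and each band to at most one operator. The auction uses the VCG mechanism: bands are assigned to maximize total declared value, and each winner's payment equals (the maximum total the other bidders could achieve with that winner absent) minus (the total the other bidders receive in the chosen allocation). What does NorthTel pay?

NorthTel pays $75M.

Efficient allocation: VistaNet→Band D ($684M), NorthTel→Band C ($671M), TerraLink→Band F ($231M); total welfare W = $1586M.
NorthTel receives Band C at value $671M, so the others get W − 671 = $915M.
Without NorthTel: best allocation of the remaining 2 bidders over all 3 bands is VistaNet→Band C ($759M), TerraLink→Band F ($231M), total $990M.
VCG payment = (others' best without NorthTel) − (others' welfare with NorthTel) = 990 − 915 = $75M.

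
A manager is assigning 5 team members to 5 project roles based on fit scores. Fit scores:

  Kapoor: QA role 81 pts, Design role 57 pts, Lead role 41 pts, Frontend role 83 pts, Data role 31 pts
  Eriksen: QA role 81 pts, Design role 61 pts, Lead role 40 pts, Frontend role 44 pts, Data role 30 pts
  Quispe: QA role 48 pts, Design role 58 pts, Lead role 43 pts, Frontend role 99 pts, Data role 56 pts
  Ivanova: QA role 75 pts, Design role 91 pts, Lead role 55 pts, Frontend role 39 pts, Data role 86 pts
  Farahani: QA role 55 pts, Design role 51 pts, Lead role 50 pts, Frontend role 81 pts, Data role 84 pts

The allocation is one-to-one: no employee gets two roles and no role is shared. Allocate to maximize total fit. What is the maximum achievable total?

Maximum total: 396 pts

Treat this as an assignment problem: match each employee to one role.
Optimal: Kapoor→Lead role (41 pts), Eriksen→QA role (81 pts), Quispe→Frontend role (99 pts), Ivanova→Design role (91 pts), Farahani→Data role (84 pts) — total 41+81+99+91+84 = 396 pts.
Max-entry greedy (repeatedly take the single best remaining cell) gives 395 pts, worse by 1.
Next-best assignment: Kapoor→QA role, Eriksen→Lead role, Quispe→Frontend role, Ivanova→Design role, Farahani→Data role = 395 pts.
Swapping Ivanova↔Eriksen (Ivanova→QA role 75 pts, Eriksen→Design role 61 pts) loses 36.
Checked against all permutations: 396 pts is optimal.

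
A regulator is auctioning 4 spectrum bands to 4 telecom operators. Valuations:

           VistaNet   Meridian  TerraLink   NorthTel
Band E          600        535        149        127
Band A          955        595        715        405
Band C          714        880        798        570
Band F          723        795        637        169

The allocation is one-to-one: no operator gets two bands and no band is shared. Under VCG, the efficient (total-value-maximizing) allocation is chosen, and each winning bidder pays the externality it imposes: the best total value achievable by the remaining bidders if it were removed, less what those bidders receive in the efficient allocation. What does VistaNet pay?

Efficient allocation: VistaNet→Band A ($955M), Meridian→Band E ($535M), TerraLink→Band F ($637M), NorthTel→Band C ($570M); total welfare W = $2697M.
VistaNet receives Band A at value $955M, so the others get W − 955 = $1742M.
Without VistaNet: best allocation of the remaining 3 bidders over all 4 bands is Meridian→Band F ($795M), TerraLink→Band A ($715M), NorthTel→Band C ($570M), total $2080M.
VCG payment = (others' best without VistaNet) − (others' welfare with VistaNet) = 2080 − 1742 = $338M.

VistaNet pays $338M.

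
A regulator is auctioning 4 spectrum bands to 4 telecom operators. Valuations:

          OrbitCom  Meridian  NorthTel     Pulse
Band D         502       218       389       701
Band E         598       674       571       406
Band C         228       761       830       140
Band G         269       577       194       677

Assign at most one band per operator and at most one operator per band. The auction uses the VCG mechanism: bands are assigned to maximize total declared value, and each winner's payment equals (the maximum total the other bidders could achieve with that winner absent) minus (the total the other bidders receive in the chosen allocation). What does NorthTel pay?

Efficient allocation: OrbitCom→Band E ($598M), Meridian→Band G ($577M), NorthTel→Band C ($830M), Pulse→Band D ($701M); total welfare W = $2706M.
NorthTel receives Band C at value $830M, so the others get W − 830 = $1876M.
Without NorthTel: best allocation of the remaining 3 bidders over all 4 bands is OrbitCom→Band E ($598M), Meridian→Band C ($761M), Pulse→Band D ($701M), total $2060M.
VCG payment = (others' best without NorthTel) − (others' welfare with NorthTel) = 2060 − 1876 = $184M.

NorthTel pays $184M.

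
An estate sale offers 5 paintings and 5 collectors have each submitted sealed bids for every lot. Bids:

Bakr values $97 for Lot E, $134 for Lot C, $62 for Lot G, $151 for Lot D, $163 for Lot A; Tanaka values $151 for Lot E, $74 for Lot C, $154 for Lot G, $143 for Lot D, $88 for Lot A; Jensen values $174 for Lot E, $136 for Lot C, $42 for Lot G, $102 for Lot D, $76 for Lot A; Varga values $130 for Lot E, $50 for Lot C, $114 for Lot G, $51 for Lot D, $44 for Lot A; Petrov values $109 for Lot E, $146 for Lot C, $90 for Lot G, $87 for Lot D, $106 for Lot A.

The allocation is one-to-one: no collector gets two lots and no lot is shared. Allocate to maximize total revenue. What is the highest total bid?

Max total: $740

Optimal: Bakr→Lot A ($163), Tanaka→Lot D ($143), Jensen→Lot E ($174), Varga→Lot G ($114), Petrov→Lot C ($146) — total 163+143+174+114+146 = $740.
Column-greedy (each lot in turn goes to its best remaining collector) gives $669, worse by 71.
Next-best assignment: Bakr→Lot A, Tanaka→Lot G, Jensen→Lot D, Varga→Lot E, Petrov→Lot C = $695.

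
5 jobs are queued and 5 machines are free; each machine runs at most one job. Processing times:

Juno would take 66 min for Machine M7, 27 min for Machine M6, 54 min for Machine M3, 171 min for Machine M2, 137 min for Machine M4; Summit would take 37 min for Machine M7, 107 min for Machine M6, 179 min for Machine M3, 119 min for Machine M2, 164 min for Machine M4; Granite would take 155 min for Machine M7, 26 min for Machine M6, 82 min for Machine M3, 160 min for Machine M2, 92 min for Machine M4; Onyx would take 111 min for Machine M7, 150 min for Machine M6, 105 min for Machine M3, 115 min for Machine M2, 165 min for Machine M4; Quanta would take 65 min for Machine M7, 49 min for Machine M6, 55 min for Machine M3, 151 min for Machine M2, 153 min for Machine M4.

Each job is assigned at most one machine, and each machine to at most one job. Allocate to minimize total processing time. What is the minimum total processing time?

This is the linear assignment problem.
Optimal: Juno→Machine M6 (27 min), Summit→Machine M7 (37 min), Granite→Machine M4 (92 min), Onyx→Machine M2 (115 min), Quanta→Machine M3 (55 min) — total 27+37+92+115+55 = 326 min.
Row-greedy (each job in turn takes its cheapest remaining machine) gives 414 min, worse by 88.
Next-best assignment: Juno→Machine M3, Summit→Machine M7, Granite→Machine M4, Onyx→Machine M2, Quanta→Machine M6 = 347 min.
Swapping Granite↔Summit (Granite→Machine M7 155 min, Summit→Machine M4 164 min) adds 190.
Every other assignment is strictly worse.

Minimum total: 326 min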